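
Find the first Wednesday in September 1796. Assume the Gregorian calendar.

September 1, 1796 is a Thursday.
The first Wednesday is therefore September 7 (6 days later).

September 7, 1796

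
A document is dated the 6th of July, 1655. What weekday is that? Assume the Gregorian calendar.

Tuesday

Doomsday rule: the anchor day for the 1600s is Tuesday. For year 55: 55÷12 = 4 r 7, and 7÷4 = 1, so 4+7+1 = 12.
Tuesday + 12 ≡ Sunday — that's 1655's doomsday.
In July the doomsday date is Jul 11.
Jul 6 is 5 days before Jul 11; 5 mod 7 = 5, so Sunday − 5 = Tuesday.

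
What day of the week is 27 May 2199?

Monday

January 1, 2199 is a Tuesday.
Jan 1, 2199 → Feb 1, 2199: 31 days (January has 31).
Feb 1, 2199 → Mar 1, 2199: 28 days (February has 28).
Mar 1, 2199 → Apr 1, 2199: 31 days (March has 31).
Apr 1, 2199 → May 1, 2199: 30 days (April has 30).
May 1, 2199 → May 27, 2199: 26 days.
Total: 146 days.
146 mod 7 = 6, so Tuesday + 6 = Monday.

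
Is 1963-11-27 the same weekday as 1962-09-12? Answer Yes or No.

Yes

From Sep 12, 1962 to Nov 27, 1963 is 441 days.
441 mod 7 = 0, so they are the same weekday.
(Sep 12, 1962 is a Wednesday; Nov 27, 1963 is a Wednesday.)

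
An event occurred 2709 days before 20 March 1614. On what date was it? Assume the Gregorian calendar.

−365 (one year) → Mar 20, 1613 (2344 left).
−365 (one year) → Mar 20, 1612 (1979 left).
−366 (one year; includes Feb 29, 1612) → Mar 20, 1611 (1613 left).
−365 (one year) → Mar 20, 1610 (1248 left).
−365 (one year) → Mar 20, 1609 (883 left).
−365 (one year) → Mar 20, 1608 (518 left).
−366 (one year; includes Feb 29, 1608) → Mar 20, 1607 (152 left).
−20 → Feb 28, 1607 (end of Feb, 28 days; 132 left).
−28 → Jan 31, 1607 (end of Jan, 31 days; 104 left).
−31 → Dec 31, 1606 (end of Dec, 31 days; 73 left).
−31 → Nov 30, 1606 (end of Nov, 30 days; 42 left).
−30 → Oct 31, 1606 (end of Oct, 31 days; 12 left).
−12 → Oct 19, 1606.

October 19, 1606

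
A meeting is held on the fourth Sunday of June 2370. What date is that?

June 28, 2370

June 1, 2370 is a Monday.
The first Sunday is therefore June 7 (6 days later).
The fourth Sunday is 7 + 3×7 = June 28.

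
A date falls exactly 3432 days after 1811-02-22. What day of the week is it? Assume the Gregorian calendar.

Feb 22, 1811 is a Friday.
3432 mod 7 = 2, so 3432 days after a Friday is Friday + 2 = Sunday.

Sunday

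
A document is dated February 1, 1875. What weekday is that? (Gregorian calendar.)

Monday

Doomsday rule: the anchor day for the 1800s is Friday. For year 75: 75÷12 = 6 r 3, and 3÷4 = 0, so 6+3+0 = 9.
Friday + 9 ≡ Sunday — that's 1875's doomsday.
In February the doomsday date is Feb 28 (1875 is not a leap year).
Feb 1 is 27 days before Feb 28; 27 mod 7 = 6, so Sunday − 6 = Monday.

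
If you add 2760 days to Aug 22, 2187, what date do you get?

+366 (one year; includes Feb 29, 2188) → Aug 22, 2188 (2394 left).
+365 (one year) → Aug 22, 2189 (2029 left).
+365 (one year) → Aug 22, 2190 (1664 left).
+365 (one year) → Aug 22, 2191 (1299 left).
+366 (one year; includes Feb 29, 2192) → Aug 22, 2192 (933 left).
+365 (one year) → Aug 22, 2193 (568 left).
+365 (one year) → Aug 22, 2194 (203 left).
Aug has 31 days: +10 → Sep 1, 2194 (193 left).
Sep has 30 days: +30 → Oct 1, 2194 (163 left).
Oct has 31 days: +31 → Nov 1, 2194 (132 left).
Nov has 30 days: +30 → Dec 1, 2194 (102 left).
Dec has 31 days: +31 → Jan 1, 2195 (71 left).
Jan has 31 days: +31 → Feb 1, 2195 (40 left).
Feb has 28 days: +28 → Mar 1, 2195 (12 left).
+12 → Mar 13, 2195.

March 13, 2195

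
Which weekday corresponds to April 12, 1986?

Saturday

January 1, 1986 is a Wednesday.
Jan 1, 1986 → Feb 1, 1986: 31 days (January has 31).
Feb 1, 1986 → Mar 1, 1986: 28 days (February has 28).
Mar 1, 1986 → Apr 1, 1986: 31 days (March has 31).
Apr 1, 1986 → Apr 12, 1986: 11 days.
Total: 101 days.
101 mod 7 = 3, so Wednesday + 3 = Saturday.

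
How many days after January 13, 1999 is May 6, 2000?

479

Jan 13, 1999 → Jan 13, 2000: 365 days.
Jan 13, 2000 → Feb 13, 2000: 31 days (January has 31).
Feb 13, 2000 → Mar 13, 2000: 29 days (February has 29).
Mar 13, 2000 → Apr 13, 2000: 31 days (March has 31).
Apr 13, 2000 → May 6, 2000: 23 days.
Total: 479 days.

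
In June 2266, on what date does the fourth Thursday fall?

June 1, 2266 is a Friday.
The first Thursday is therefore June 7 (6 days later).
The fourth Thursday is 7 + 3×7 = June 28.

June 28, 2266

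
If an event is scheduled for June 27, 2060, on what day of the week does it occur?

Doomsday rule: the anchor day for the 2000s is Tuesday. For year 60: 60÷12 = 5 r 0, and 0÷4 = 0, so 5+0+0 = 5.
Tuesday + 5 ≡ Sunday — that's 2060's doomsday.
In June the doomsday date is Jun 6.
Jun 27 is 21 days after Jun 6; 21 mod 7 = 0, so Sunday + 0 = Sunday.

Sunday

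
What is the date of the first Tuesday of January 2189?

January 1, 2189 is a Thursday.
The first Tuesday is therefore January 6 (5 days later).

January 6, 2189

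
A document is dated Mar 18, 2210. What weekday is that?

Sunday

Doomsday rule: the anchor day for the 2200s is Friday. For year 10: 10÷12 = 0 r 10, and 10÷4 = 2, so 0+10+2 = 12.
Friday + 12 ≡ Wednesday — that's 2210's doomsday.
In March the doomsday date is Mar 14.
Mar 18 is 4 days after Mar 14; 4 mod 7 = 4, so Wednesday + 4 = Sunday.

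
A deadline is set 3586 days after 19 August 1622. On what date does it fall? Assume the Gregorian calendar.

June 13, 1632

+365 (one year) → Aug 19, 1623 (3221 left).
+366 (one year; includes Feb 29, 1624) → Aug 19, 1624 (2855 left).
+365 (one year) → Aug 19, 1625 (2490 left).
+365 (one year) → Aug 19, 1626 (2125 left).
+365 (one year) → Aug 19, 1627 (1760 left).
+366 (one year; includes Feb 29, 1628) → Aug 19, 1628 (1394 left).
+365 (one year) → Aug 19, 1629 (1029 left).
+365 (one year) → Aug 19, 1630 (664 left).
+365 (one year) → Aug 19, 1631 (299 left).
Aug has 31 days: +13 → Sep 1, 1631 (286 left).
Sep has 30 days: +30 → Oct 1, 1631 (256 left).
Oct has 31 days: +31 → Nov 1, 1631 (225 left).
Nov has 30 days: +30 → Dec 1, 1631 (195 left).
Dec has 31 days: +31 → Jan 1, 1632 (164 left).
Jan has 31 days: +31 → Feb 1, 1632 (133 left).
Feb has 29 days: +29 → Mar 1, 1632 (104 left).
Mar has 31 days: +31 → Apr 1, 1632 (73 left).
Apr has 30 days: +30 → May 1, 1632 (43 left).
May has 31 days: +31 → Jun 1, 1632 (12 left).
+12 → Jun 13, 1632.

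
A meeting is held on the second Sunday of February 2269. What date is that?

February 1, 2269 is a Monday.
The first Sunday is therefore February 7 (6 days later).
The second Sunday is 7 + 1×7 = February 14.

February 14, 2269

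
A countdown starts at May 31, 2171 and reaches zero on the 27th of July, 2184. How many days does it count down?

4806

May 31, 2171 → May 31, 2172: 366 days (Feb 29, 2172 is in that span).
May 31, 2172 → May 31, 2173: 365 days.
May 31, 2173 → May 31, 2174: 365 days.
May 31, 2174 → May 31, 2175: 365 days.
May 31, 2175 → May 31, 2176: 366 days (Feb 29, 2176 is in that span).
May 31, 2176 → May 31, 2177: 365 days.
May 31, 2177 → May 31, 2178: 365 days.
May 31, 2178 → May 31, 2179: 365 days.
May 31, 2179 → May 31, 2180: 366 days (Feb 29, 2180 is in that span).
May 31, 2180 → May 31, 2181: 365 days.
May 31, 2181 → May 31, 2182: 365 days.
May 31, 2182 → May 31, 2183: 365 days.
May 31, 2183 → May 31, 2184: 366 days (Feb 29, 2184 is in that span).
May 31, 2184 → Jun 30, 2184: 30 days (May has 31).
Jun 30, 2184 → Jul 27, 2184: 27 days.
Total: 4806 days.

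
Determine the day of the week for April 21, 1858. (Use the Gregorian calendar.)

Wednesday

Doomsday rule: the anchor day for the 1800s is Friday. For year 58: 58÷12 = 4 r 10, and 10÷4 = 2, so 4+10+2 = 16.
Friday + 16 ≡ Sunday — that's 1858's doomsday.
In April the doomsday date is Apr 4.
Apr 21 is 17 days after Apr 4; 17 mod 7 = 3, so Sunday + 3 = Wednesday.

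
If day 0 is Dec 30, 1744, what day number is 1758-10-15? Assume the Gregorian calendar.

5037

Dec 30, 1744 → Dec 30, 1745: 365 days.
Dec 30, 1745 → Dec 30, 1746: 365 days.
Dec 30, 1746 → Dec 30, 1747: 365 days.
Dec 30, 1747 → Dec 30, 1748: 366 days (Feb 29, 1748 is in that span).
Dec 30, 1748 → Dec 30, 1749: 365 days.
Dec 30, 1749 → Dec 30, 1750: 365 days.
Dec 30, 1750 → Dec 30, 1751: 365 days.
Dec 30, 1751 → Dec 30, 1752: 366 days (Feb 29, 1752 is in that span).
Dec 30, 1752 → Dec 30, 1753: 365 days.
Dec 30, 1753 → Dec 30, 1754: 365 days.
Dec 30, 1754 → Dec 30, 1755: 365 days.
Dec 30, 1755 → Dec 30, 1756: 366 days (Feb 29, 1756 is in that span).
Dec 30, 1756 → Dec 30, 1757: 365 days.
Dec 30, 1757 → Jan 30, 1758: 31 days (December has 31).
Jan 30, 1758 → Feb 28, 1758: 29 days (January has 31).
Feb 28, 1758 → Mar 28, 1758: 28 days (February has 28).
Mar 28, 1758 → Apr 28, 1758: 31 days (March has 31).
Apr 28, 1758 → May 28, 1758: 30 days (April has 30).
May 28, 1758 → Jun 28, 1758: 31 days (May has 31).
Jun 28, 1758 → Jul 28, 1758: 30 days (June has 30).
Jul 28, 1758 → Aug 28, 1758: 31 days (July has 31).
Aug 28, 1758 → Sep 28, 1758: 31 days (August has 31).
Sep 28, 1758 → Oct 15, 1758: 17 days.
Total: 5037 days.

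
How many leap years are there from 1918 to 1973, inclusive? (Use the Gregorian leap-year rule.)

Multiples of 4 in [1918,1973]: 14.
Of those, multiples of 100: 0 (not leap unless ÷400).
Multiples of 400: 0.
Leap years = 14 − 0 + 0 = 14.

14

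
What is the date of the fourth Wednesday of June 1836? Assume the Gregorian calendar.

June 22, 1836

June 1, 1836 is a Wednesday.
The first Wednesday is therefore June 1 (same day).
The fourth Wednesday is 1 + 3×7 = June 22.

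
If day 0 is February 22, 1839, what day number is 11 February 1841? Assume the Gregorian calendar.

Feb 22, 1839 → Feb 22, 1840: 365 days.
Feb 22, 1840 → Mar 22, 1840: 29 days (February has 29).
Mar 22, 1840 → Apr 22, 1840: 31 days (March has 31).
Apr 22, 1840 → May 22, 1840: 30 days (April has 30).
May 22, 1840 → Jun 22, 1840: 31 days (May has 31).
Jun 22, 1840 → Jul 22, 1840: 30 days (June has 30).
Jul 22, 1840 → Aug 22, 1840: 31 days (July has 31).
Aug 22, 1840 → Sep 22, 1840: 31 days (August has 31).
Sep 22, 1840 → Oct 22, 1840: 30 days (September has 30).
Oct 22, 1840 → Nov 22, 1840: 31 days (October has 31).
Nov 22, 1840 → Dec 22, 1840: 30 days (November has 30).
Dec 22, 1840 → Jan 22, 1841: 31 days (December has 31).
Jan 22, 1841 → Feb 11, 1841: 20 days.
Total: 720 days.

720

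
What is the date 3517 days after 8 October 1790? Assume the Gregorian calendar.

May 26, 1800

+365 (one year) → Oct 8, 1791 (3152 left).
+366 (one year; includes Feb 29, 1792) → Oct 8, 1792 (2786 left).
+365 (one year) → Oct 8, 1793 (2421 left).
+365 (one year) → Oct 8, 1794 (2056 left).
+365 (one year) → Oct 8, 1795 (1691 left).
+366 (one year; includes Feb 29, 1796) → Oct 8, 1796 (1325 left).
+365 (one year) → Oct 8, 1797 (960 left).
+365 (one year) → Oct 8, 1798 (595 left).
+365 (one year) → Oct 8, 1799 (230 left).
Oct has 31 days: +24 → Nov 1, 1799 (206 left).
Nov has 30 days: +30 → Dec 1, 1799 (176 left).
Dec has 31 days: +31 → Jan 1, 1800 (145 left).
Jan has 31 days: +31 → Feb 1, 1800 (114 left).
Feb has 28 days: +28 → Mar 1, 1800 (86 left).
Mar has 31 days: +31 → Apr 1, 1800 (55 left).
Apr has 30 days: +30 → May 1, 1800 (25 left).
+25 → May 26, 1800.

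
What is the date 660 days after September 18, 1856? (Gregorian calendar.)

July 10, 1858

+365 (one year) → Sep 18, 1857 (295 left).
Sep has 30 days: +13 → Oct 1, 1857 (282 left).
Oct has 31 days: +31 → Nov 1, 1857 (251 left).
Nov has 30 days: +30 → Dec 1, 1857 (221 left).
Dec has 31 days: +31 → Jan 1, 1858 (190 left).
Jan has 31 days: +31 → Feb 1, 1858 (159 left).
Feb has 28 days: +28 → Mar 1, 1858 (131 left).
Mar has 31 days: +31 → Apr 1, 1858 (100 left).
Apr has 30 days: +30 → May 1, 1858 (70 left).
May has 31 days: +31 → Jun 1, 1858 (39 left).
Jun has 30 days: +30 → Jul 1, 1858 (9 left).
+9 → Jul 10, 1858.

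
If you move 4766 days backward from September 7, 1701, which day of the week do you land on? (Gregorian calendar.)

Sep 7, 1701 is a Wednesday.
4766 mod 7 = 6, so 4766 days before a Wednesday is Wednesday − 6 = Thursday.

Thursday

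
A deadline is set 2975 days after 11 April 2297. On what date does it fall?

+365 (one year) → Apr 11, 2298 (2610 left).
+365 (one year) → Apr 11, 2299 (2245 left).
+365 (one year) → Apr 11, 2300 (1880 left).
+365 (one year) → Apr 11, 2301 (1515 left).
+365 (one year) → Apr 11, 2302 (1150 left).
+365 (one year) → Apr 11, 2303 (785 left).
+366 (one year; includes Feb 29, 2304) → Apr 11, 2304 (419 left).
+365 (one year) → Apr 11, 2305 (54 left).
Apr has 30 days: +20 → May 1, 2305 (34 left).
May has 31 days: +31 → Jun 1, 2305 (3 left).
+3 → Jun 4, 2305.

June 4, 2305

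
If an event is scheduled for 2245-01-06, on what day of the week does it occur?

Doomsday rule: the anchor day for the 2200s is Friday. For year 45: 45÷12 = 3 r 9, and 9÷4 = 2, so 3+9+2 = 14.
Friday + 14 ≡ Friday — that's 2245's doomsday.
In January the doomsday date is Jan 3 (2245 is not a leap year).
Jan 6 is 3 days after Jan 3; 3 mod 7 = 3, so Friday + 3 = Monday.

Monday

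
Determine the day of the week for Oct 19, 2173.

Tuesday

Doomsday rule: the anchor day for the 2100s is Sunday. For year 73: 73÷12 = 6 r 1, and 1÷4 = 0, so 6+1+0 = 7.
Sunday + 7 ≡ Sunday — that's 2173's doomsday.
In October the doomsday date is Oct 10.
Oct 19 is 9 days after Oct 10; 9 mod 7 = 2, so Sunday + 2 = Tuesday.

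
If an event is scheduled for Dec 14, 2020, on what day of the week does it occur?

Monday

January 1, 2020 is a Wednesday.
Jan 1, 2020 → Feb 1, 2020: 31 days (January has 31).
Feb 1, 2020 → Mar 1, 2020: 29 days (February has 29).
Mar 1, 2020 → Apr 1, 2020: 31 days (March has 31).
Apr 1, 2020 → May 1, 2020: 30 days (April has 30).
May 1, 2020 → Jun 1, 2020: 31 days (May has 31).
Jun 1, 2020 → Jul 1, 2020: 30 days (June has 30).
Jul 1, 2020 → Aug 1, 2020: 31 days (July has 31).
Aug 1, 2020 → Sep 1, 2020: 31 days (August has 31).
Sep 1, 2020 → Oct 1, 2020: 30 days (September has 30).
Oct 1, 2020 → Nov 1, 2020: 31 days (October has 31).
Nov 1, 2020 → Dec 1, 2020: 30 days (November has 30).
Dec 1, 2020 → Dec 14, 2020: 13 days.
Total: 348 days.
348 mod 7 = 5, so Wednesday + 5 = Monday.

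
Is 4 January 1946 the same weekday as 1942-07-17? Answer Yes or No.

Yes

From Jul 17, 1942 to Jan 4, 1946 is 1267 days.
1267 mod 7 = 0, so they are the same weekday.
(Jul 17, 1942 is a Friday; Jan 4, 1946 is a Friday.)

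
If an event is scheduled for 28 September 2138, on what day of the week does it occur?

Doomsday rule: the anchor day for the 2100s is Sunday. For year 38: 38÷12 = 3 r 2, and 2÷4 = 0, so 3+2+0 = 5.
Sunday + 5 ≡ Friday — that's 2138's doomsday.
In September the doomsday date is Sep 5.
Sep 28 is 23 days after Sep 5; 23 mod 7 = 2, so Friday + 2 = Sunday.

Sunday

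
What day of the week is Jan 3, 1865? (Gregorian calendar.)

Tuesday

January 1, 1865 is a Sunday.
Jan 1, 1865 → Jan 3, 1865: 2 days.
Total: 2 days.
2 mod 7 = 2, so Sunday + 2 = Tuesday.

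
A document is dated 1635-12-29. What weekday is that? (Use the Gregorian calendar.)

Saturday

Doomsday rule: the anchor day for the 1600s is Tuesday. For year 35: 35÷12 = 2 r 11, and 11÷4 = 2, so 2+11+2 = 15.
Tuesday + 15 ≡ Wednesday — that's 1635's doomsday.
In December the doomsday date is Dec 12.
Dec 29 is 17 days after Dec 12; 17 mod 7 = 3, so Wednesday + 3 = Saturday.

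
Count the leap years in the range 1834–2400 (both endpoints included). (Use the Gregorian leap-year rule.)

Multiples of 4 in [1834,2400]: 142.
Of those, multiples of 100: 6 (not leap unless ÷400).
Multiples of 400: 2.
Leap years = 142 − 6 + 2 = 138.

138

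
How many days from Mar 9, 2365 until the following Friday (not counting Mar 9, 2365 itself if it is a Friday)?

3

Mar 9, 2365 is a Tuesday.
From Tuesday to the next Friday is 3 days.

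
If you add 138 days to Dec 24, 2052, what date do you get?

Dec has 31 days: +8 → Jan 1, 2053 (130 left).
Jan has 31 days: +31 → Feb 1, 2053 (99 left).
Feb has 28 days: +28 → Mar 1, 2053 (71 left).
Mar has 31 days: +31 → Apr 1, 2053 (40 left).
Apr has 30 days: +30 → May 1, 2053 (10 left).
+10 → May 11, 2053.

May 11, 2053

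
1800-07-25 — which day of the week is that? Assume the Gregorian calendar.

Doomsday rule: the anchor day for the 1800s is Friday. For year 00: 0÷12 = 0 r 0, and 0÷4 = 0, so 0+0+0 = 0.
Friday + 0 ≡ Friday — that's 1800's doomsday.
In July the doomsday date is Jul 11.
Jul 25 is 14 days after Jul 11; 14 mod 7 = 0, so Friday + 0 = Friday.

Friday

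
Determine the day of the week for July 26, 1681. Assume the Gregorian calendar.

Doomsday rule: the anchor day for the 1600s is Tuesday. For year 81: 81÷12 = 6 r 9, and 9÷4 = 2, so 6+9+2 = 17.
Tuesday + 17 ≡ Friday — that's 1681's doomsday.
In July the doomsday date is Jul 11.
Jul 26 is 15 days after Jul 11; 15 mod 7 = 1, so Friday + 1 = Saturday.

Saturday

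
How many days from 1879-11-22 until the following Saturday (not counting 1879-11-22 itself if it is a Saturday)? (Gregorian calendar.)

Nov 22, 1879 is a Saturday.
From Saturday to the next Saturday is 7 days.

7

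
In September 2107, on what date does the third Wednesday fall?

September 1, 2107 is a Thursday.
The first Wednesday is therefore September 7 (6 days later).
The third Wednesday is 7 + 2×7 = September 21.

September 21, 2107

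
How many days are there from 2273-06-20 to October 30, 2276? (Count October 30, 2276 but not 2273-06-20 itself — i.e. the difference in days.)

Jun 20, 2273 → Jun 20, 2274: 365 days.
Jun 20, 2274 → Jun 20, 2275: 365 days.
Jun 20, 2275 → Jun 20, 2276: 366 days (Feb 29, 2276 is in that span).
Jun 20, 2276 → Jul 20, 2276: 30 days (June has 30).
Jul 20, 2276 → Aug 20, 2276: 31 days (July has 31).
Aug 20, 2276 → Sep 20, 2276: 31 days (August has 31).
Sep 20, 2276 → Oct 20, 2276: 30 days (September has 30).
Oct 20, 2276 → Oct 30, 2276: 10 days.
Total: 1228 days.

1228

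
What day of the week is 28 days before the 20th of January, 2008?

First find the weekday of Jan 20, 2008. Doomsday rule: the anchor day for the 2000s is Tuesday. For year 08: 8÷12 = 0 r 8, and 8÷4 = 2, so 0+8+2 = 10.
Tuesday + 10 ≡ Friday — that's 2008's doomsday.
In January the doomsday date is Jan 4 (2008 is a leap year (divisible by 4)).
Jan 20 is 16 days after Jan 4; 16 mod 7 = 2, so Friday + 2 = Sunday.
28 mod 7 = 0, so 28 days before a Sunday is Sunday − 0 = Sunday.

Sunday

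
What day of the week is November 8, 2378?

Doomsday rule: the anchor day for the 2300s is Wednesday. For year 78: 78÷12 = 6 r 6, and 6÷4 = 1, so 6+6+1 = 13.
Wednesday + 13 ≡ Tuesday — that's 2378's doomsday.
In November the doomsday date is Nov 7.
Nov 8 is 1 day after Nov 7; 1 mod 7 = 1, so Tuesday + 1 = Wednesday.

Wednesday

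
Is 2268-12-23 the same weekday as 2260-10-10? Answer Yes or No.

Yes

From Oct 10, 2260 to Dec 23, 2268 is 2996 days.
2996 mod 7 = 0, so they are the same weekday.
(Oct 10, 2260 is a Wednesday; Dec 23, 2268 is a Wednesday.)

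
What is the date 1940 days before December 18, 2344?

August 27, 2339

−366 (one year; includes Feb 29, 2344) → Dec 18, 2343 (1574 left).
−365 (one year) → Dec 18, 2342 (1209 left).
−365 (one year) → Dec 18, 2341 (844 left).
−365 (one year) → Dec 18, 2340 (479 left).
−366 (one year; includes Feb 29, 2340) → Dec 18, 2339 (113 left).
−18 → Nov 30, 2339 (end of Nov, 30 days; 95 left).
−30 → Oct 31, 2339 (end of Oct, 31 days; 65 left).
−31 → Sep 30, 2339 (end of Sep, 30 days; 34 left).
−30 → Aug 31, 2339 (end of Aug, 31 days; 4 left).
−4 → Aug 27, 2339.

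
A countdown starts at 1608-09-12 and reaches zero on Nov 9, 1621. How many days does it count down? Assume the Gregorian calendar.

Sep 12, 1608 → Sep 12, 1609: 365 days.
Sep 12, 1609 → Sep 12, 1610: 365 days.
Sep 12, 1610 → Sep 12, 1611: 365 days.
Sep 12, 1611 → Sep 12, 1612: 366 days (Feb 29, 1612 is in that span).
Sep 12, 1612 → Sep 12, 1613: 365 days.
Sep 12, 1613 → Sep 12, 1614: 365 days.
Sep 12, 1614 → Sep 12, 1615: 365 days.
Sep 12, 1615 → Sep 12, 1616: 366 days (Feb 29, 1616 is in that span).
Sep 12, 1616 → Sep 12, 1617: 365 days.
Sep 12, 1617 → Sep 12, 1618: 365 days.
Sep 12, 1618 → Sep 12, 1619: 365 days.
Sep 12, 1619 → Sep 12, 1620: 366 days (Feb 29, 1620 is in that span).
Sep 12, 1620 → Sep 12, 1621: 365 days.
Sep 12, 1621 → Oct 12, 1621: 30 days (September has 30).
Oct 12, 1621 → Nov 9, 1621: 28 days.
Total: 4806 days.

4806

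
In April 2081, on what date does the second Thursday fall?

April 10, 2081

April 1, 2081 is a Tuesday.
The first Thursday is therefore April 3 (2 days later).
The second Thursday is 3 + 1×7 = April 10.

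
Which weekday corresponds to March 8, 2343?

Monday

Doomsday rule: the anchor day for the 2300s is Wednesday. For year 43: 43÷12 = 3 r 7, and 7÷4 = 1, so 3+7+1 = 11.
Wednesday + 11 ≡ Sunday — that's 2343's doomsday.
In March the doomsday date is Mar 14.
Mar 8 is 6 days before Mar 14; 6 mod 7 = 6, so Sunday − 6 = Monday.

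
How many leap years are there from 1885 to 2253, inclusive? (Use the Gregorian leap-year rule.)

Multiples of 4 in [1885,2253]: 92.
Of those, multiples of 100: 4 (not leap unless ÷400).
Multiples of 400: 1.
Leap years = 92 − 4 + 1 = 89.

89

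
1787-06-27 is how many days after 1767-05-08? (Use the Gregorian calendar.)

May 8, 1767 → May 8, 1768: 366 days (Feb 29, 1768 is in that span).
May 8, 1768 → May 8, 1769: 365 days.
May 8, 1769 → May 8, 1770: 365 days.
May 8, 1770 → May 8, 1771: 365 days.
May 8, 1771 → May 8, 1772: 366 days (Feb 29, 1772 is in that span).
May 8, 1772 → May 8, 1773: 365 days.
May 8, 1773 → May 8, 1774: 365 days.
May 8, 1774 → May 8, 1775: 365 days.
May 8, 1775 → May 8, 1776: 366 days (Feb 29, 1776 is in that span).
May 8, 1776 → May 8, 1777: 365 days.
May 8, 1777 → May 8, 1778: 365 days.
May 8, 1778 → May 8, 1779: 365 days.
May 8, 1779 → May 8, 1780: 366 days (Feb 29, 1780 is in that span).
May 8, 1780 → May 8, 1781: 365 days.
May 8, 1781 → May 8, 1782: 365 days.
May 8, 1782 → May 8, 1783: 365 days.
May 8, 1783 → May 8, 1784: 366 days (Feb 29, 1784 is in that span).
May 8, 1784 → May 8, 1785: 365 days.
May 8, 1785 → May 8, 1786: 365 days.
May 8, 1786 → May 8, 1787: 365 days.
May 8, 1787 → Jun 8, 1787: 31 days (May has 31).
Jun 8, 1787 → Jun 27, 1787: 19 days.
Total: 7355 days.

7355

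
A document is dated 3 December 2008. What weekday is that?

Wednesday

January 1, 2008 is a Tuesday.
Jan 1, 2008 → Feb 1, 2008: 31 days (January has 31).
Feb 1, 2008 → Mar 1, 2008: 29 days (February has 29).
Mar 1, 2008 → Apr 1, 2008: 31 days (March has 31).
Apr 1, 2008 → May 1, 2008: 30 days (April has 30).
May 1, 2008 → Jun 1, 2008: 31 days (May has 31).
Jun 1, 2008 → Jul 1, 2008: 30 days (June has 30).
Jul 1, 2008 → Aug 1, 2008: 31 days (July has 31).
Aug 1, 2008 → Sep 1, 2008: 31 days (August has 31).
Sep 1, 2008 → Oct 1, 2008: 30 days (September has 30).
Oct 1, 2008 → Nov 1, 2008: 31 days (October has 31).
Nov 1, 2008 → Dec 1, 2008: 30 days (November has 30).
Dec 1, 2008 → Dec 3, 2008: 2 days.
Total: 337 days.
337 mod 7 = 1, so Tuesday + 1 = Wednesday.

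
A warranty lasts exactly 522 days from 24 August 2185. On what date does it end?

January 28, 2187

+365 (one year) → Aug 24, 2186 (157 left).
Aug has 31 days: +8 → Sep 1, 2186 (149 left).
Sep has 30 days: +30 → Oct 1, 2186 (119 left).
Oct has 31 days: +31 → Nov 1, 2186 (88 left).
Nov has 30 days: +30 → Dec 1, 2186 (58 left).
Dec has 31 days: +31 → Jan 1, 2187 (27 left).
+27 → Jan 28, 2187.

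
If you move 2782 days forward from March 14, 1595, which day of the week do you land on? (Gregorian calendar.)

Mar 14, 1595 is a Tuesday.
2782 mod 7 = 3, so 2782 days after a Tuesday is Tuesday + 3 = Friday.

Friday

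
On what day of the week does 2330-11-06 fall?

Thursday

Doomsday rule: the anchor day for the 2300s is Wednesday. For year 30: 30÷12 = 2 r 6, and 6÷4 = 1, so 2+6+1 = 9.
Wednesday + 9 ≡ Friday — that's 2330's doomsday.
In November the doomsday date is Nov 7.
Nov 6 is 1 day before Nov 7; 1 mod 7 = 1, so Friday − 1 = Thursday.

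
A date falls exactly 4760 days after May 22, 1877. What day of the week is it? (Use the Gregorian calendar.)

First find the weekday of May 22, 1877. Doomsday rule: the anchor day for the 1800s is Friday. For year 77: 77÷12 = 6 r 5, and 5÷4 = 1, so 6+5+1 = 12.
Friday + 12 ≡ Wednesday — that's 1877's doomsday.
In May the doomsday date is May 9.
May 22 is 13 days after May 9; 13 mod 7 = 6, so Wednesday + 6 = Tuesday.
4760 mod 7 = 0, so 4760 days after a Tuesday is Tuesday + 0 = Tuesday.

Tuesday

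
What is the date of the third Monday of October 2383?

October 1, 2383 is a Saturday.
The first Monday is therefore October 3 (2 days later).
The third Monday is 3 + 2×7 = October 17.

October 17, 2383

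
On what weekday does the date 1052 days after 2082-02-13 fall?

Sunday

Feb 13, 2082 is a Friday.
1052 mod 7 = 2, so 1052 days after a Friday is Friday + 2 = Sunday.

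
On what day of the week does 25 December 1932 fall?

Sunday

Doomsday rule: the anchor day for the 1900s is Wednesday. For year 32: 32÷12 = 2 r 8, and 8÷4 = 2, so 2+8+2 = 12.
Wednesday + 12 ≡ Monday — that's 1932's doomsday.
In December the doomsday date is Dec 12.
Dec 25 is 13 days after Dec 12; 13 mod 7 = 6, so Monday + 6 = Sunday.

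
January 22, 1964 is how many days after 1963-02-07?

Feb 7, 1963 → Mar 7, 1963: 28 days (February has 28).
Mar 7, 1963 → Apr 7, 1963: 31 days (March has 31).
Apr 7, 1963 → May 7, 1963: 30 days (April has 30).
May 7, 1963 → Jun 7, 1963: 31 days (May has 31).
Jun 7, 1963 → Jul 7, 1963: 30 days (June has 30).
Jul 7, 1963 → Aug 7, 1963: 31 days (July has 31).
Aug 7, 1963 → Sep 7, 1963: 31 days (August has 31).
Sep 7, 1963 → Oct 7, 1963: 30 days (September has 30).
Oct 7, 1963 → Nov 7, 1963: 31 days (October has 31).
Nov 7, 1963 → Dec 7, 1963: 30 days (November has 30).
Dec 7, 1963 → Jan 7, 1964: 31 days (December has 31).
Jan 7, 1964 → Jan 22, 1964: 15 days.
Total: 349 days.

349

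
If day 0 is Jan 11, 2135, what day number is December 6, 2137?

1060

Jan 11, 2135 → Jan 11, 2136: 365 days.
Jan 11, 2136 → Jan 11, 2137: 366 days (Feb 29, 2136 is in that span).
Jan 11, 2137 → Feb 11, 2137: 31 days (January has 31).
Feb 11, 2137 → Mar 11, 2137: 28 days (February has 28).
Mar 11, 2137 → Apr 11, 2137: 31 days (March has 31).
Apr 11, 2137 → May 11, 2137: 30 days (April has 30).
May 11, 2137 → Jun 11, 2137: 31 days (May has 31).
Jun 11, 2137 → Jul 11, 2137: 30 days (June has 30).
Jul 11, 2137 → Aug 11, 2137: 31 days (July has 31).
Aug 11, 2137 → Sep 11, 2137: 31 days (August has 31).
Sep 11, 2137 → Oct 11, 2137: 30 days (September has 30).
Oct 11, 2137 → Nov 11, 2137: 31 days (October has 31).
Nov 11, 2137 → Dec 6, 2137: 25 days.
Total: 1060 days.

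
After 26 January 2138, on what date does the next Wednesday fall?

Jan 26, 2138 is a Sunday.
From Sunday to the next Wednesday is 3 days.
Jan 26, 2138 + 3 = Jan 29, 2138.

January 29, 2138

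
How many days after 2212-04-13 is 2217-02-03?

1757

Apr 13, 2212 → Apr 13, 2213: 365 days.
Apr 13, 2213 → Apr 13, 2214: 365 days.
Apr 13, 2214 → Apr 13, 2215: 365 days.
Apr 13, 2215 → Apr 13, 2216: 366 days (Feb 29, 2216 is in that span).
Apr 13, 2216 → May 13, 2216: 30 days (April has 30).
May 13, 2216 → Jun 13, 2216: 31 days (May has 31).
Jun 13, 2216 → Jul 13, 2216: 30 days (June has 30).
Jul 13, 2216 → Aug 13, 2216: 31 days (July has 31).
Aug 13, 2216 → Sep 13, 2216: 31 days (August has 31).
Sep 13, 2216 → Oct 13, 2216: 30 days (September has 30).
Oct 13, 2216 → Nov 13, 2216: 31 days (October has 31).
Nov 13, 2216 → Dec 13, 2216: 30 days (November has 30).
Dec 13, 2216 → Jan 13, 2217: 31 days (December has 31).
Jan 13, 2217 → Feb 3, 2217: 21 days.
Total: 1757 days.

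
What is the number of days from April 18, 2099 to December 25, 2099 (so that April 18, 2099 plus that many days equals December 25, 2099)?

251

Apr 18, 2099 → May 18, 2099: 30 days (April has 30).
May 18, 2099 → Jun 18, 2099: 31 days (May has 31).
Jun 18, 2099 → Jul 18, 2099: 30 days (June has 30).
Jul 18, 2099 → Aug 18, 2099: 31 days (July has 31).
Aug 18, 2099 → Sep 18, 2099: 31 days (August has 31).
Sep 18, 2099 → Oct 18, 2099: 30 days (September has 30).
Oct 18, 2099 → Nov 18, 2099: 31 days (October has 31).
Nov 18, 2099 → Dec 18, 2099: 30 days (November has 30).
Dec 18, 2099 → Dec 25, 2099: 7 days.
Total: 251 days.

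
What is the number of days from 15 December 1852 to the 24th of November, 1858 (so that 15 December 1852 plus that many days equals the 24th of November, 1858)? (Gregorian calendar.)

Dec 15, 1852 → Dec 15, 1853: 365 days.
Dec 15, 1853 → Dec 15, 1854: 365 days.
Dec 15, 1854 → Dec 15, 1855: 365 days.
Dec 15, 1855 → Dec 15, 1856: 366 days (Feb 29, 1856 is in that span).
Dec 15, 1856 → Dec 15, 1857: 365 days.
Dec 15, 1857 → Jan 15, 1858: 31 days (December has 31).
Jan 15, 1858 → Feb 15, 1858: 31 days (January has 31).
Feb 15, 1858 → Mar 15, 1858: 28 days (February has 28).
Mar 15, 1858 → Apr 15, 1858: 31 days (March has 31).
Apr 15, 1858 → May 15, 1858: 30 days (April has 30).
May 15, 1858 → Jun 15, 1858: 31 days (May has 31).
Jun 15, 1858 → Jul 15, 1858: 30 days (June has 30).
Jul 15, 1858 → Aug 15, 1858: 31 days (July has 31).
Aug 15, 1858 → Sep 15, 1858: 31 days (August has 31).
Sep 15, 1858 → Oct 15, 1858: 30 days (September has 30).
Oct 15, 1858 → Nov 15, 1858: 31 days (October has 31).
Nov 15, 1858 → Nov 24, 1858: 9 days.
Total: 2170 days.

2170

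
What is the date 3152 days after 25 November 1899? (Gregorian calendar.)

+365 (one year) → Nov 25, 1900 (2787 left).
+365 (one year) → Nov 25, 1901 (2422 left).
+365 (one year) → Nov 25, 1902 (2057 left).
+365 (one year) → Nov 25, 1903 (1692 left).
+366 (one year; includes Feb 29, 1904) → Nov 25, 1904 (1326 left).
+365 (one year) → Nov 25, 1905 (961 left).
+365 (one year) → Nov 25, 1906 (596 left).
+365 (one year) → Nov 25, 1907 (231 left).
Nov has 30 days: +6 → Dec 1, 1907 (225 left).
Dec has 31 days: +31 → Jan 1, 1908 (194 left).
Jan has 31 days: +31 → Feb 1, 1908 (163 left).
Feb has 29 days: +29 → Mar 1, 1908 (134 left).
Mar has 31 days: +31 → Apr 1, 1908 (103 left).
Apr has 30 days: +30 → May 1, 1908 (73 left).
May has 31 days: +31 → Jun 1, 1908 (42 left).
Jun has 30 days: +30 → Jul 1, 1908 (12 left).
+12 → Jul 13, 1908.

July 13, 1908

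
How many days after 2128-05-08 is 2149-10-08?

7823

May 8, 2128 → May 8, 2129: 365 days.
May 8, 2129 → May 8, 2130: 365 days.
May 8, 2130 → May 8, 2131: 365 days.
May 8, 2131 → May 8, 2132: 366 days (Feb 29, 2132 is in that span).
May 8, 2132 → May 8, 2133: 365 days.
May 8, 2133 → May 8, 2134: 365 days.
May 8, 2134 → May 8, 2135: 365 days.
May 8, 2135 → May 8, 2136: 366 days (Feb 29, 2136 is in that span).
May 8, 2136 → May 8, 2137: 365 days.
May 8, 2137 → May 8, 2138: 365 days.
May 8, 2138 → May 8, 2139: 365 days.
May 8, 2139 → May 8, 2140: 366 days (Feb 29, 2140 is in that span).
May 8, 2140 → May 8, 2141: 365 days.
May 8, 2141 → May 8, 2142: 365 days.
May 8, 2142 → May 8, 2143: 365 days.
May 8, 2143 → May 8, 2144: 366 days (Feb 29, 2144 is in that span).
May 8, 2144 → May 8, 2145: 365 days.
May 8, 2145 → May 8, 2146: 365 days.
May 8, 2146 → May 8, 2147: 365 days.
May 8, 2147 → May 8, 2148: 366 days (Feb 29, 2148 is in that span).
May 8, 2148 → May 8, 2149: 365 days.
May 8, 2149 → Jun 8, 2149: 31 days (May has 31).
Jun 8, 2149 → Jul 8, 2149: 30 days (June has 30).
Jul 8, 2149 → Aug 8, 2149: 31 days (July has 31).
Aug 8, 2149 → Sep 8, 2149: 31 days (August has 31).
Sep 8, 2149 → Oct 8, 2149: 30 days.
Total: 7823 days.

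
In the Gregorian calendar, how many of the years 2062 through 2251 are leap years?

45

Multiples of 4 in [2062,2251]: 47.
Of those, multiples of 100: 2 (not leap unless ÷400).
Multiples of 400: 0.
Leap years = 47 − 2 + 0 = 45.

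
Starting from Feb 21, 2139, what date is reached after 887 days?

+365 (one year) → Feb 21, 2140 (522 left).
+366 (one year; includes Feb 29, 2140) → Feb 21, 2141 (156 left).
Feb has 28 days: +8 → Mar 1, 2141 (148 left).
Mar has 31 days: +31 → Apr 1, 2141 (117 left).
Apr has 30 days: +30 → May 1, 2141 (87 left).
May has 31 days: +31 → Jun 1, 2141 (56 left).
Jun has 30 days: +30 → Jul 1, 2141 (26 left).
+26 → Jul 27, 2141.

July 27, 2141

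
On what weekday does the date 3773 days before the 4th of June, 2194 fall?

Jun 4, 2194 is a Wednesday.
3773 mod 7 = 0, so 3773 days before a Wednesday is Wednesday − 0 = Wednesday.

Wednesday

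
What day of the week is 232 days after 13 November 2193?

Thursday

First find the weekday of Nov 13, 2193. Doomsday rule: the anchor day for the 2100s is Sunday. For year 93: 93÷12 = 7 r 9, and 9÷4 = 2, so 7+9+2 = 18.
Sunday + 18 ≡ Thursday — that's 2193's doomsday.
In November the doomsday date is Nov 7.
Nov 13 is 6 days after Nov 7; 6 mod 7 = 6, so Thursday + 6 = Wednesday.
232 mod 7 = 1, so 232 days after a Wednesday is Wednesday + 1 = Thursday.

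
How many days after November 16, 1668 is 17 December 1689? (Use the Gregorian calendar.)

7701

Nov 16, 1668 → Nov 16, 1669: 365 days.
Nov 16, 1669 → Nov 16, 1670: 365 days.
Nov 16, 1670 → Nov 16, 1671: 365 days.
Nov 16, 1671 → Nov 16, 1672: 366 days (Feb 29, 1672 is in that span).
Nov 16, 1672 → Nov 16, 1673: 365 days.
Nov 16, 1673 → Nov 16, 1674: 365 days.
Nov 16, 1674 → Nov 16, 1675: 365 days.
Nov 16, 1675 → Nov 16, 1676: 366 days (Feb 29, 1676 is in that span).
Nov 16, 1676 → Nov 16, 1677: 365 days.
Nov 16, 1677 → Nov 16, 1678: 365 days.
Nov 16, 1678 → Nov 16, 1679: 365 days.
Nov 16, 1679 → Nov 16, 1680: 366 days (Feb 29, 1680 is in that span).
Nov 16, 1680 → Nov 16, 1681: 365 days.
Nov 16, 1681 → Nov 16, 1682: 365 days.
Nov 16, 1682 → Nov 16, 1683: 365 days.
Nov 16, 1683 → Nov 16, 1684: 366 days (Feb 29, 1684 is in that span).
Nov 16, 1684 → Nov 16, 1685: 365 days.
Nov 16, 1685 → Nov 16, 1686: 365 days.
Nov 16, 1686 → Nov 16, 1687: 365 days.
Nov 16, 1687 → Nov 16, 1688: 366 days (Feb 29, 1688 is in that span).
Nov 16, 1688 → Dec 16, 1688: 30 days (November has 30).
Dec 16, 1688 → Jan 16, 1689: 31 days (December has 31).
Jan 16, 1689 → Feb 16, 1689: 31 days (January has 31).
Feb 16, 1689 → Mar 16, 1689: 28 days (February has 28).
Mar 16, 1689 → Apr 16, 1689: 31 days (March has 31).
Apr 16, 1689 → May 16, 1689: 30 days (April has 30).
May 16, 1689 → Jun 16, 1689: 31 days (May has 31).
Jun 16, 1689 → Jul 16, 1689: 30 days (June has 30).
Jul 16, 1689 → Aug 16, 1689: 31 days (July has 31).
Aug 16, 1689 → Sep 16, 1689: 31 days (August has 31).
Sep 16, 1689 → Oct 16, 1689: 30 days (September has 30).
Oct 16, 1689 → Nov 16, 1689: 31 days (October has 31).
Nov 16, 1689 → Dec 16, 1689: 30 days (November has 30).
Dec 16, 1689 → Dec 17, 1689: 1 days.
Total: 7701 days.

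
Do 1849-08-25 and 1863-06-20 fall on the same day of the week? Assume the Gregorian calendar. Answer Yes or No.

From Aug 25, 1849 to Jun 20, 1863 is 5047 days.
5047 mod 7 = 0, so they are the same weekday.
(Aug 25, 1849 is a Saturday; Jun 20, 1863 is a Saturday.)

Yes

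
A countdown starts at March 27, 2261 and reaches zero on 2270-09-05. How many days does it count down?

Mar 27, 2261 → Mar 27, 2262: 365 days.
Mar 27, 2262 → Mar 27, 2263: 365 days.
Mar 27, 2263 → Mar 27, 2264: 366 days (Feb 29, 2264 is in that span).
Mar 27, 2264 → Mar 27, 2265: 365 days.
Mar 27, 2265 → Mar 27, 2266: 365 days.
Mar 27, 2266 → Mar 27, 2267: 365 days.
Mar 27, 2267 → Mar 27, 2268: 366 days (Feb 29, 2268 is in that span).
Mar 27, 2268 → Mar 27, 2269: 365 days.
Mar 27, 2269 → Mar 27, 2270: 365 days.
Mar 27, 2270 → Apr 27, 2270: 31 days (March has 31).
Apr 27, 2270 → May 27, 2270: 30 days (April has 30).
May 27, 2270 → Jun 27, 2270: 31 days (May has 31).
Jun 27, 2270 → Jul 27, 2270: 30 days (June has 30).
Jul 27, 2270 → Aug 27, 2270: 31 days (July has 31).
Aug 27, 2270 → Sep 5, 2270: 9 days.
Total: 3449 days.

3449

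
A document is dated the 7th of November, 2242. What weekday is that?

Doomsday rule: the anchor day for the 2200s is Friday. For year 42: 42÷12 = 3 r 6, and 6÷4 = 1, so 3+6+1 = 10.
Friday + 10 ≡ Monday — that's 2242's doomsday.
In November the doomsday date is Nov 7.
Nov 7 is the doomsday itself: Monday.

Monday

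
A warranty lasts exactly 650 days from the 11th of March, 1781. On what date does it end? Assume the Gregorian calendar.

+365 (one year) → Mar 11, 1782 (285 left).
Mar has 31 days: +21 → Apr 1, 1782 (264 left).
Apr has 30 days: +30 → May 1, 1782 (234 left).
May has 31 days: +31 → Jun 1, 1782 (203 left).
Jun has 30 days: +30 → Jul 1, 1782 (173 left).
Jul has 31 days: +31 → Aug 1, 1782 (142 left).
Aug has 31 days: +31 → Sep 1, 1782 (111 left).
Sep has 30 days: +30 → Oct 1, 1782 (81 left).
Oct has 31 days: +31 → Nov 1, 1782 (50 left).
Nov has 30 days: +30 → Dec 1, 1782 (20 left).
+20 → Dec 21, 1782.

December 21, 1782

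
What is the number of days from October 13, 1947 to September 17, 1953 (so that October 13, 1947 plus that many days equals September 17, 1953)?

2166

Oct 13, 1947 → Oct 13, 1948: 366 days (Feb 29, 1948 is in that span).
Oct 13, 1948 → Oct 13, 1949: 365 days.
Oct 13, 1949 → Oct 13, 1950: 365 days.
Oct 13, 1950 → Oct 13, 1951: 365 days.
Oct 13, 1951 → Oct 13, 1952: 366 days (Feb 29, 1952 is in that span).
Oct 13, 1952 → Nov 13, 1952: 31 days (October has 31).
Nov 13, 1952 → Dec 13, 1952: 30 days (November has 30).
Dec 13, 1952 → Jan 13, 1953: 31 days (December has 31).
Jan 13, 1953 → Feb 13, 1953: 31 days (January has 31).
Feb 13, 1953 → Mar 13, 1953: 28 days (February has 28).
Mar 13, 1953 → Apr 13, 1953: 31 days (March has 31).
Apr 13, 1953 → May 13, 1953: 30 days (April has 30).
May 13, 1953 → Jun 13, 1953: 31 days (May has 31).
Jun 13, 1953 → Jul 13, 1953: 30 days (June has 30).
Jul 13, 1953 → Aug 13, 1953: 31 days (July has 31).
Aug 13, 1953 → Sep 13, 1953: 31 days (August has 31).
Sep 13, 1953 → Sep 17, 1953: 4 days.
Total: 2166 days.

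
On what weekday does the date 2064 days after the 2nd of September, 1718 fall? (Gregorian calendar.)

Sep 2, 1718 is a Friday.
2064 mod 7 = 6, so 2064 days after a Friday is Friday + 6 = Thursday.

Thursday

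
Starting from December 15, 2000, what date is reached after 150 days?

May 14, 2001

Dec has 31 days: +17 → Jan 1, 2001 (133 left).
Jan has 31 days: +31 → Feb 1, 2001 (102 left).
Feb has 28 days: +28 → Mar 1, 2001 (74 left).
Mar has 31 days: +31 → Apr 1, 2001 (43 left).
Apr has 30 days: +30 → May 1, 2001 (13 left).
+13 → May 14, 2001.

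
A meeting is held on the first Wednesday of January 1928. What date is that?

January 1, 1928 is a Sunday.
The first Wednesday is therefore January 4 (3 days later).

January 4, 1928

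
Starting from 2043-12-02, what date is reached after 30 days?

Dec has 31 days: +30 → Jan 1, 2044 (0 left).

January 1, 2044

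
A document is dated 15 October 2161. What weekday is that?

Doomsday rule: the anchor day for the 2100s is Sunday. For year 61: 61÷12 = 5 r 1, and 1÷4 = 0, so 5+1+0 = 6.
Sunday + 6 ≡ Saturday — that's 2161's doomsday.
In October the doomsday date is Oct 10.
Oct 15 is 5 days after Oct 10; 5 mod 7 = 5, so Saturday + 5 = Thursday.

Thursday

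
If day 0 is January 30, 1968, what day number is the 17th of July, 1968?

Jan 30, 1968 → Feb 29, 1968: 30 days (January has 31).
Feb 29, 1968 → Mar 29, 1968: 29 days (February has 29).
Mar 29, 1968 → Apr 29, 1968: 31 days (March has 31).
Apr 29, 1968 → May 29, 1968: 30 days (April has 30).
May 29, 1968 → Jun 29, 1968: 31 days (May has 31).
Jun 29, 1968 → Jul 17, 1968: 18 days.
Total: 169 days.

169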